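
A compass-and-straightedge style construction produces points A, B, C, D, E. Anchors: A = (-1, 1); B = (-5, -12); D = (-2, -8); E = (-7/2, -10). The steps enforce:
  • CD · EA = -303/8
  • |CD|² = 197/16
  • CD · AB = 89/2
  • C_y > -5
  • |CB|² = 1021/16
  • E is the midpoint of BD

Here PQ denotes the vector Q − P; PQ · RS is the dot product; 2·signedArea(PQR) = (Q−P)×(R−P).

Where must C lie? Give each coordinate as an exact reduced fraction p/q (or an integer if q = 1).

1. C_x = -9/4  [CD · EA = -303/8 ∩ CD · AB = 89/2]
2. C_y = -9/2  [CD · EA = -303/8 ∩ CD · AB = 89/2]
   → C = (-9/4, -9/2)

C = (-9/4, -9/2)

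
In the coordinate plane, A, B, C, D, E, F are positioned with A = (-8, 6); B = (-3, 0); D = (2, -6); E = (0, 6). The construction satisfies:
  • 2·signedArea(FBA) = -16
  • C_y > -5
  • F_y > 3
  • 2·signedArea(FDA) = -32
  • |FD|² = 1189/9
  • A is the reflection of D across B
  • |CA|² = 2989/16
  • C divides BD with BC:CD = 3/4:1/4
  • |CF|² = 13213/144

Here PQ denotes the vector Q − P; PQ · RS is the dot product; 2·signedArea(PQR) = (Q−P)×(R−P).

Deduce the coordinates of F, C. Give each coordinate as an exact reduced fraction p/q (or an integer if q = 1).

1. F_x = -11/3  [line -6·x + -5·y + -2 = 0 ∩ |FD|² = 1189/9]
2. F_y = 4  [line -6·x + -5·y + -2 = 0 ∩ |FD|² = 1189/9]
   → F = (-11/3, 4)
3. C_x = 3/4  [C divides BD with BC:CD = 3/4:1/4]
4. C_y = -9/2  [C divides BD with BC:CD = 3/4:1/4]
   → C = (3/4, -9/2)

C = (3/4, -9/2)
F = (-11/3, 4)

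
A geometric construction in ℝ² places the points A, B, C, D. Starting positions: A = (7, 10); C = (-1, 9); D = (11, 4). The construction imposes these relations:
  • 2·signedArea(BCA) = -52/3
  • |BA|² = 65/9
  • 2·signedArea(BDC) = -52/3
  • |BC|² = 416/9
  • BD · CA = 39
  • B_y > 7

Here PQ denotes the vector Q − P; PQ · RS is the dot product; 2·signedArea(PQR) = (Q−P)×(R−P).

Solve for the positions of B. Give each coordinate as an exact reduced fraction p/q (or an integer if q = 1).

1. B_x = 17/3  [BD · CA = 39 ∩ 2·signedArea(BCA) = -52/3]
2. B_y = 23/3  [BD · CA = 39 ∩ 2·signedArea(BCA) = -52/3]
   → B = (17/3, 23/3)

B = (17/3, 23/3)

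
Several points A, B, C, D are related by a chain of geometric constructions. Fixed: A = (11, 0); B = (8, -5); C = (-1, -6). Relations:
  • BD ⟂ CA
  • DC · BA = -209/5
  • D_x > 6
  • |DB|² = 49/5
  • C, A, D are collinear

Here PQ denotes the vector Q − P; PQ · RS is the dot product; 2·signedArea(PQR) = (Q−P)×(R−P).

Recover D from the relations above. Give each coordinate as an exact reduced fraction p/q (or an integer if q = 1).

1. D_x = 33/5  [C, A, D are collinear ∩ BD ⟂ CA]
2. D_y = -11/5  [C, A, D are collinear ∩ BD ⟂ CA]
   → D = (33/5, -11/5)

D = (33/5, -11/5)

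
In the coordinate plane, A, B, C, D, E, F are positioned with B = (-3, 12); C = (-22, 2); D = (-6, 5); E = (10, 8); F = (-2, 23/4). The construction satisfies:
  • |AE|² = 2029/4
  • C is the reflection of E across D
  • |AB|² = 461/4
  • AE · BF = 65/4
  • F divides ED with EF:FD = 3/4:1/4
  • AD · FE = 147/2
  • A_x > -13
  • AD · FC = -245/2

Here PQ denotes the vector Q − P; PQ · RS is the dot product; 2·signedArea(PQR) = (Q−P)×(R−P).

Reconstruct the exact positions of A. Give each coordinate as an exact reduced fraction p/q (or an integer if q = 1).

A = (-25/2, 7)

1. A_x = -25/2  [AE · BF = 65/4 ∩ AD · FC = -245/2]
2. A_y = 7  [AE · BF = 65/4 ∩ AD · FC = -245/2]
   → A = (-25/2, 7)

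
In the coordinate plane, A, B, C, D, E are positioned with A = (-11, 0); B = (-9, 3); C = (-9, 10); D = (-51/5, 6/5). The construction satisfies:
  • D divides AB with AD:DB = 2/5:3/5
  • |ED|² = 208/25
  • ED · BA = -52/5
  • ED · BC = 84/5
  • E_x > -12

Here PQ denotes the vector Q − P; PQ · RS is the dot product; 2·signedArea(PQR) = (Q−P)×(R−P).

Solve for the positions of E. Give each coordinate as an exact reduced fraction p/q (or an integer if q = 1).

1. E_x = -59/5  [ED · BA = -52/5 ∩ ED · BC = 84/5]
2. E_y = -6/5  [ED · BA = -52/5 ∩ ED · BC = 84/5]
   → E = (-59/5, -6/5)

E = (-59/5, -6/5)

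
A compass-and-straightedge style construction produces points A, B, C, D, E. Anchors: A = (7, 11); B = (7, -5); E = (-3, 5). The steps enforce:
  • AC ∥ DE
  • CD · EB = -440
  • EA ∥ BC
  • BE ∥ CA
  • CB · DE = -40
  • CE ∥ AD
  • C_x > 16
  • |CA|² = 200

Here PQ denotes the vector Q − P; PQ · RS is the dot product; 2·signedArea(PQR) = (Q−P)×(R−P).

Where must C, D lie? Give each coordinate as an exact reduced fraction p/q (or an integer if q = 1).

1. C_x = 17  [BE ∥ CA ∩ EA ∥ BC]
2. C_y = 1  [BE ∥ CA ∩ EA ∥ BC]
   → C = (17, 1)
3. D_x = -13  [AC ∥ DE ∩ CE ∥ AD]
4. D_y = 15  [AC ∥ DE ∩ CE ∥ AD]
   → D = (-13, 15)

C = (17, 1)
D = (-13, 15)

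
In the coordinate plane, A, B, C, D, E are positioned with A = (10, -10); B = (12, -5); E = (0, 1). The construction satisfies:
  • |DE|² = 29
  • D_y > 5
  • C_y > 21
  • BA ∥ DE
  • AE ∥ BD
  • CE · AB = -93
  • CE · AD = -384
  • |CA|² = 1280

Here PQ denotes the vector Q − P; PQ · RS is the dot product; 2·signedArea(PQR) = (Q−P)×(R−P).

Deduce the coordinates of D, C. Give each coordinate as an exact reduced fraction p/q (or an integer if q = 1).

C = (-6, 22)
D = (2, 6)

1. D_x = 2  [BA ∥ DE ∩ AE ∥ BD]
2. D_y = 6  [BA ∥ DE ∩ AE ∥ BD]
   → D = (2, 6)
3. C_x = -6  [CE · AD = -384 ∩ CE · AB = -93]
4. C_y = 22  [CE · AD = -384 ∩ CE · AB = -93]
   → C = (-6, 22)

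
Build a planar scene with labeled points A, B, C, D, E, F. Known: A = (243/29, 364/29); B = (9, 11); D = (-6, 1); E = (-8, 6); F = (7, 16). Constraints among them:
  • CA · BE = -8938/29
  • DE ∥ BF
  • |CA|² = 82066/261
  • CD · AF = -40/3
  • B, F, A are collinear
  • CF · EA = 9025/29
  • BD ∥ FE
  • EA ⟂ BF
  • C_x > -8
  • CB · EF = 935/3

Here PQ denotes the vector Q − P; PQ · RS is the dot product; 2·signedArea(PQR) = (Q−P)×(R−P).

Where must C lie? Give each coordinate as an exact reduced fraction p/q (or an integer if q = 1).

1. C_x = -22/3  [CD · AF = -40/3 ∩ CB · EF = 935/3]
2. C_y = 13/3  [CD · AF = -40/3 ∩ CB · EF = 935/3]
   → C = (-22/3, 13/3)

C = (-22/3, 13/3)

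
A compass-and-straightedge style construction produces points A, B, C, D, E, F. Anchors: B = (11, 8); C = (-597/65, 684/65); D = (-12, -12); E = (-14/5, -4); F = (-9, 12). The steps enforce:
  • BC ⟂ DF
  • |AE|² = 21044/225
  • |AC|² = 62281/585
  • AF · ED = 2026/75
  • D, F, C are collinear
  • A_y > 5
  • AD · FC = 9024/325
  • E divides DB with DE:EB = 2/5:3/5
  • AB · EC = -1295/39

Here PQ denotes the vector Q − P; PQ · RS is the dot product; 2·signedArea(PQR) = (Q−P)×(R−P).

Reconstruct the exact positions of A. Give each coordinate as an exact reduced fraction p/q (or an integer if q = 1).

1. A_x = -4/15  [AB · EC = -1295/39 ∩ AF · ED = 2026/75]
2. A_y = 16/3  [AB · EC = -1295/39 ∩ AF · ED = 2026/75]
   → A = (-4/15, 16/3)

A = (-4/15, 16/3)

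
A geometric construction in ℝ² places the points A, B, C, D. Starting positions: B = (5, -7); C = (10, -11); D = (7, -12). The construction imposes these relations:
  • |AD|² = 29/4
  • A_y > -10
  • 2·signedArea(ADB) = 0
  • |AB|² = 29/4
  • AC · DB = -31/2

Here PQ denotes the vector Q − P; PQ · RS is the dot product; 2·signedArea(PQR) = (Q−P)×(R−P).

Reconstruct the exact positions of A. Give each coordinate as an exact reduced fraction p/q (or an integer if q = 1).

A = (6, -19/2)

1. A_x = 6  [2·signedArea(ADB) = 0 ∩ AC · DB = -31/2]
2. A_y = -19/2  [2·signedArea(ADB) = 0 ∩ AC · DB = -31/2]
   → A = (6, -19/2)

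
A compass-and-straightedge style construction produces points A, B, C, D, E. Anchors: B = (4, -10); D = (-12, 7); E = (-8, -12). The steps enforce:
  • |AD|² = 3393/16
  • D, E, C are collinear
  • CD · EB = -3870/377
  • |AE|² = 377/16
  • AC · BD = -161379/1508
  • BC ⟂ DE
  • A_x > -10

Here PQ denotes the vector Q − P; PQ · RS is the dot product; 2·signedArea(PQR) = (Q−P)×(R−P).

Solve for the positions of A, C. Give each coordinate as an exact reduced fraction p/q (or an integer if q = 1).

A = (-9, -29/4)
C = (-2976/377, -4714/377)

1. C_x = -2976/377  [D, E, C are collinear ∩ BC ⟂ DE]
2. C_y = -4714/377  [D, E, C are collinear ∩ BC ⟂ DE]
   → C = (-2976/377, -4714/377)
3. A_x = -9  [line 16·x + -17·y + 83/4 = 0 ∩ |AE|² = 377/16]
4. A_y = -29/4  [line 16·x + -17·y + 83/4 = 0 ∩ |AE|² = 377/16]
   → A = (-9, -29/4)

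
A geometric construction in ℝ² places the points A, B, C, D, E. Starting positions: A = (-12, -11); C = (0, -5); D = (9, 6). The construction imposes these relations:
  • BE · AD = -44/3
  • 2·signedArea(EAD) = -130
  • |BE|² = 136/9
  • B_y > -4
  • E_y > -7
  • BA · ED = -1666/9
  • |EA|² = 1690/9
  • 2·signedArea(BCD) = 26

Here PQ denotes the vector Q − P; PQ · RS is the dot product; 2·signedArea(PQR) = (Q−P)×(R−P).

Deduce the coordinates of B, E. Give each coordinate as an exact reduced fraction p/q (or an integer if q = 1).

1. E_x = 1  [line -17·x + 21·y + 157 = 0 ∩ |EA|² = 1690/9]
2. E_y = -20/3  [line -17·x + 21·y + 157 = 0 ∩ |EA|² = 1690/9]
   → E = (1, -20/3)
3. B_x = -1  [BE · AD = -44/3 ∩ 2·signedArea(BCD) = 26]
4. B_y = -10/3  [BE · AD = -44/3 ∩ 2·signedArea(BCD) = 26]
   → B = (-1, -10/3)

B = (-1, -10/3)
E = (1, -20/3)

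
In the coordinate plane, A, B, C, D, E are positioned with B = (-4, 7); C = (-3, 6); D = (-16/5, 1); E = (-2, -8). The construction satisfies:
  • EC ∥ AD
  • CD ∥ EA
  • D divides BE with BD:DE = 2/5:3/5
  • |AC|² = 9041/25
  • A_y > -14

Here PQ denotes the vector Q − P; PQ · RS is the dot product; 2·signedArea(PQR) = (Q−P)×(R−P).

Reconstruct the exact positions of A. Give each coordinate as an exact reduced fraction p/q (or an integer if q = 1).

1. A_x = -11/5  [EC ∥ AD ∩ CD ∥ EA]
2. A_y = -13  [EC ∥ AD ∩ CD ∥ EA]
   → A = (-11/5, -13)

A = (-11/5, -13)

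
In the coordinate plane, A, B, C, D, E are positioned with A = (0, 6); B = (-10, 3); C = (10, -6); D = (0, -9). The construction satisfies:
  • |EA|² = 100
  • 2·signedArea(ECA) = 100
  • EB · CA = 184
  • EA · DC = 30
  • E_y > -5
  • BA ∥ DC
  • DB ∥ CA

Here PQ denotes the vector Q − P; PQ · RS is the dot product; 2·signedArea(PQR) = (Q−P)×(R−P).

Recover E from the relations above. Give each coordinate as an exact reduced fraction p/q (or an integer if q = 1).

1. E_x = 0  [EB · CA = 184 ∩ EA · DC = 30]
2. E_y = -4  [EB · CA = 184 ∩ EA · DC = 30]
   → E = (0, -4)

E = (0, -4)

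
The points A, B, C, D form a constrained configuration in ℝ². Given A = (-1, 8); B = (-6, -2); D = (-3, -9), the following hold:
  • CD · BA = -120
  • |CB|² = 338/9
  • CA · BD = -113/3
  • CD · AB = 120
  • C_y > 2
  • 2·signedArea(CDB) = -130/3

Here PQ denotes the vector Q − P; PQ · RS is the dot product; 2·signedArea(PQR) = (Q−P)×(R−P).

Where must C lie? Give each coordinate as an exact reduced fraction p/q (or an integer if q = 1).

1. C_x = -5/3  [CD · AB = 120 ∩ 2·signedArea(CDB) = -130/3]
2. C_y = 7/3  [CD · AB = 120 ∩ 2·signedArea(CDB) = -130/3]
   → C = (-5/3, 7/3)

C = (-5/3, 7/3)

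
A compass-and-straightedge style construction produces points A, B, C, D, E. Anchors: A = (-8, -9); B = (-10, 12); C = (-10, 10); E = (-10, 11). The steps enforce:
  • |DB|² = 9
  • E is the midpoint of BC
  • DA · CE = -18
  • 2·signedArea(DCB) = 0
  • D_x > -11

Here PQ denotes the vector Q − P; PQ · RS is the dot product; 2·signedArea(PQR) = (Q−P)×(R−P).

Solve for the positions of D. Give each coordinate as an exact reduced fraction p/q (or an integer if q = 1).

D = (-10, 9)

1. D_x = -10  [2·signedArea(DCB) = 0 ∩ DA · CE = -18]
2. D_y = 9  [2·signedArea(DCB) = 0 ∩ DA · CE = -18]
   → D = (-10, 9)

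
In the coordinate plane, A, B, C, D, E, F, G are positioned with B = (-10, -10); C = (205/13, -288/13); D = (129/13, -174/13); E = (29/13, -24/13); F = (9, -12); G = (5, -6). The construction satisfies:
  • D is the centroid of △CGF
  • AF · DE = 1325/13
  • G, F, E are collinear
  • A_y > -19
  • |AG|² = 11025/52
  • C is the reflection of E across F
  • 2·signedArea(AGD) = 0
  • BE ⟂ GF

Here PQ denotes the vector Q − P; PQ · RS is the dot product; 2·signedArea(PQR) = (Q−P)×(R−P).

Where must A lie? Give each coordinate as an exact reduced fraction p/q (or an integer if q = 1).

1. A_x = 170/13  [2·signedArea(AGD) = 0 ∩ AF · DE = 1325/13]
2. A_y = -471/26  [2·signedArea(AGD) = 0 ∩ AF · DE = 1325/13]
   → A = (170/13, -471/26)

A = (170/13, -471/26)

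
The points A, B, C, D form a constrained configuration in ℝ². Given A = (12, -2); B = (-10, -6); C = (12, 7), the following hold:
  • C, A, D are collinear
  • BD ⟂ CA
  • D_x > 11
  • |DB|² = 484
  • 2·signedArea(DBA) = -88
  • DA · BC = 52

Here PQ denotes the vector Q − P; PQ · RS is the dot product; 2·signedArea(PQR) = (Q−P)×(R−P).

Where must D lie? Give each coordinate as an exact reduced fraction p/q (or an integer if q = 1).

D = (12, -6)

1. D_x = 12  [C, A, D are collinear ∩ BD ⟂ CA]
2. D_y = -6  [C, A, D are collinear ∩ BD ⟂ CA]
   → D = (12, -6)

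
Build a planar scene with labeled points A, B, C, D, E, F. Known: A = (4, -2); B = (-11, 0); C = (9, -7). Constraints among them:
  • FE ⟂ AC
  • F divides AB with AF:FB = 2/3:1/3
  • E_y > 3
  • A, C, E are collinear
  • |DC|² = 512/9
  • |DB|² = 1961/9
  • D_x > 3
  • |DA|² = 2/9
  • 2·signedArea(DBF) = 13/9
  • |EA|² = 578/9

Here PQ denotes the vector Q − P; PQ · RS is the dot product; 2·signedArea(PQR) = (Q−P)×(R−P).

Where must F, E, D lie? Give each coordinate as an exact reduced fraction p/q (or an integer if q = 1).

D = (11/3, -5/3)
E = (-5/3, 11/3)
F = (-6, -2/3)

1. F_x = -6  [F divides AB with AF:FB = 2/3:1/3]
2. F_y = -2/3  [F divides AB with AF:FB = 2/3:1/3]
   → F = (-6, -2/3)
3. E_x = -5/3  [A, C, E are collinear ∩ FE ⟂ AC]
4. E_y = 11/3  [A, C, E are collinear ∩ FE ⟂ AC]
   → E = (-5/3, 11/3)
5. D_x = 11/3  [line 2/3·x + 5·y + 53/9 = 0 ∩ |DB|² = 1961/9]
6. D_y = -5/3  [line 2/3·x + 5·y + 53/9 = 0 ∩ |DB|² = 1961/9]
   → D = (11/3, -5/3)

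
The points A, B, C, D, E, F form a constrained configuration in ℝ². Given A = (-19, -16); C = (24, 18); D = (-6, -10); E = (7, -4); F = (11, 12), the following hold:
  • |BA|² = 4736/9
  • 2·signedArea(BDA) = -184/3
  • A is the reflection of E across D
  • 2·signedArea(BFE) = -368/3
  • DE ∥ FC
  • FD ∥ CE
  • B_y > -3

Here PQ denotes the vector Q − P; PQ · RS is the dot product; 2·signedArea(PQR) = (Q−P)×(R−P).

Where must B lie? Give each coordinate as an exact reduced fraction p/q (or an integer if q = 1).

B = (-1/3, -8/3)

1. B_x = -1/3  [2·signedArea(BDA) = -184/3 ∩ 2·signedArea(BFE) = -368/3]
2. B_y = -8/3  [2·signedArea(BDA) = -184/3 ∩ 2·signedArea(BFE) = -368/3]
   → B = (-1/3, -8/3)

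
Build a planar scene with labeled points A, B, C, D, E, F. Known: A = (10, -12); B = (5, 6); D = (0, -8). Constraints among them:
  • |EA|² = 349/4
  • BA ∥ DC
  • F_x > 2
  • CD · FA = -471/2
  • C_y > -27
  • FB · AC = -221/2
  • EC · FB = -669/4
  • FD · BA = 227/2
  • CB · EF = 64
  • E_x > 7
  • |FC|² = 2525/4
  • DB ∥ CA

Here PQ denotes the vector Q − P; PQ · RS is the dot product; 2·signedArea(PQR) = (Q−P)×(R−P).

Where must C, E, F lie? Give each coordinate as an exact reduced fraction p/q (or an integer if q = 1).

1. C_x = 5  [DB ∥ CA ∩ BA ∥ DC]
2. C_y = -26  [DB ∥ CA ∩ BA ∥ DC]
   → C = (5, -26)
3. F_x = 5/2  [FD · BA = 227/2 ∩ FB · AC = -221/2]
4. F_y = -1  [FD · BA = 227/2 ∩ FB · AC = -221/2]
   → F = (5/2, -1)
5. E_x = 15/2  [EC · FB = -669/4 ∩ CB · EF = 64]
6. E_y = -3  [EC · FB = -669/4 ∩ CB · EF = 64]
   → E = (15/2, -3)

C = (5, -26)
E = (15/2, -3)
F = (5/2, -1)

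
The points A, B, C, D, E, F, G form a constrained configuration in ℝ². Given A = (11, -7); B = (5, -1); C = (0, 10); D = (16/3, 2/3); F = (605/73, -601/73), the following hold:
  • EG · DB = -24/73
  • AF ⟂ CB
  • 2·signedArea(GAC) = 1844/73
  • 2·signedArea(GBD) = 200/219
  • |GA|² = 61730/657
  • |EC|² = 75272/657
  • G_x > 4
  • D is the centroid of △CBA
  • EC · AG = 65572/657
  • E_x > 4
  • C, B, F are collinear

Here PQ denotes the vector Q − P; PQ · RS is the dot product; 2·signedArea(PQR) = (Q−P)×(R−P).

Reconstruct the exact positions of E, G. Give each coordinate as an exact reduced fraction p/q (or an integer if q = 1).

1. G_x = 1036/219  [2·signedArea(GAC) = 1844/73 ∩ 2·signedArea(GBD) = 200/219]
2. G_y = 86/219  [2·signedArea(GAC) = 1844/73 ∩ 2·signedArea(GBD) = 200/219]
   → G = (1036/219, 86/219)
3. E_x = 970/219  [EG · DB = -24/73 ∩ EC · AG = 65572/657]
4. E_y = 56/219  [EG · DB = -24/73 ∩ EC · AG = 65572/657]
   → E = (970/219, 56/219)

E = (970/219, 56/219)
G = (1036/219, 86/219)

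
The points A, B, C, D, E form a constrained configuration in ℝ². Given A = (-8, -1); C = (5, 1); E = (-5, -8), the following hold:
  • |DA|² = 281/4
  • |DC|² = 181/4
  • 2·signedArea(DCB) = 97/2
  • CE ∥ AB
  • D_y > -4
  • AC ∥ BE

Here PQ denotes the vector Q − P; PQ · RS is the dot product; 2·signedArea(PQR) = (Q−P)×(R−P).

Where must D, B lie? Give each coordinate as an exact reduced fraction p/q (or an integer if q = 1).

B = (-18, -10)
D = (0, -7/2)

1. B_x = -18  [AC ∥ BE ∩ CE ∥ AB]
2. B_y = -10  [AC ∥ BE ∩ CE ∥ AB]
   → B = (-18, -10)
3. D_x = 0  [line 11·x + -23·y + -161/2 = 0 ∩ |DA|² = 281/4]
4. D_y = -7/2  [line 11·x + -23·y + -161/2 = 0 ∩ |DA|² = 281/4]
   → D = (0, -7/2)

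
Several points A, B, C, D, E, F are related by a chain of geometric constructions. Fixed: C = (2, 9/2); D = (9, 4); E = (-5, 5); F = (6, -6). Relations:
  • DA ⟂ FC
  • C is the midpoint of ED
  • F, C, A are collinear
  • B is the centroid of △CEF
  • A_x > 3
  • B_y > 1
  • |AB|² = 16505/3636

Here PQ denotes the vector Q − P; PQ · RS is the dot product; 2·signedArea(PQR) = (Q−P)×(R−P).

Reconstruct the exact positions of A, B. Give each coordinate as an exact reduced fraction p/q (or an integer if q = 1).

1. A_x = 1542/505  [F, C, A are collinear ∩ DA ⟂ FC]
2. A_y = 876/505  [F, C, A are collinear ∩ DA ⟂ FC]
   → A = (1542/505, 876/505)
3. B_x = 1  [B is the centroid of △CEF]
4. B_y = 7/6  [B is the centroid of △CEF]
   → B = (1, 7/6)

A = (1542/505, 876/505)
B = (1, 7/6)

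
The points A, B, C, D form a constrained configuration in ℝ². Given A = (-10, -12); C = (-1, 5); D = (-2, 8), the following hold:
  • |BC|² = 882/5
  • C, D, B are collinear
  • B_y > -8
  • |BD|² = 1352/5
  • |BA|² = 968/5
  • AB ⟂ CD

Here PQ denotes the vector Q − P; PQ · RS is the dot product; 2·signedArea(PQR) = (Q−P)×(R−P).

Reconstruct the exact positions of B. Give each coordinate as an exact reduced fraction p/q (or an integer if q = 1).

B = (16/5, -38/5)

1. B_x = 16/5  [C, D, B are collinear ∩ AB ⟂ CD]
2. B_y = -38/5  [C, D, B are collinear ∩ AB ⟂ CD]
   → B = (16/5, -38/5)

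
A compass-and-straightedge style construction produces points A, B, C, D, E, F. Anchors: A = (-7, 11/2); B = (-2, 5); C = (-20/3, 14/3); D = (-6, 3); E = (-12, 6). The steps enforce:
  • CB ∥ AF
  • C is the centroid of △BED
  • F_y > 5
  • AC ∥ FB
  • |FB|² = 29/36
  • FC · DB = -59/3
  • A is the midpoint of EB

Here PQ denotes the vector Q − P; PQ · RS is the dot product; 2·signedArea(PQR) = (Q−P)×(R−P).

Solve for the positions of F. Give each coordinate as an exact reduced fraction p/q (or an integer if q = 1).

1. F_x = -7/3  [AC ∥ FB ∩ CB ∥ AF]
2. F_y = 35/6  [AC ∥ FB ∩ CB ∥ AF]
   → F = (-7/3, 35/6)

F = (-7/3, 35/6)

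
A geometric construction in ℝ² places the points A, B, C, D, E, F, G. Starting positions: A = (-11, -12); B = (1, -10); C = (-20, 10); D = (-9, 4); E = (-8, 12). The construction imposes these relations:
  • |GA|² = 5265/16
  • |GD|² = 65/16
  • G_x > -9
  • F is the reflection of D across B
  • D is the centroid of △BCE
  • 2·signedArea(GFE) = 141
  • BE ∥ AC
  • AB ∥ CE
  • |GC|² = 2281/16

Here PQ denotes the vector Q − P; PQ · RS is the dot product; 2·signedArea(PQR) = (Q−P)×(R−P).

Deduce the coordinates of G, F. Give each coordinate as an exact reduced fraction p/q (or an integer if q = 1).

1. F_x = 11  [F is the reflection of D across B]
2. F_y = -24  [F is the reflection of D across B]
   → F = (11, -24)
3. G_x = -35/4  [line -36·x + -19·y + -201 = 0 ∩ |GC|² = 2281/16]
4. G_y = 6  [line -36·x + -19·y + -201 = 0 ∩ |GC|² = 2281/16]
   → G = (-35/4, 6)

F = (11, -24)
G = (-35/4, 6)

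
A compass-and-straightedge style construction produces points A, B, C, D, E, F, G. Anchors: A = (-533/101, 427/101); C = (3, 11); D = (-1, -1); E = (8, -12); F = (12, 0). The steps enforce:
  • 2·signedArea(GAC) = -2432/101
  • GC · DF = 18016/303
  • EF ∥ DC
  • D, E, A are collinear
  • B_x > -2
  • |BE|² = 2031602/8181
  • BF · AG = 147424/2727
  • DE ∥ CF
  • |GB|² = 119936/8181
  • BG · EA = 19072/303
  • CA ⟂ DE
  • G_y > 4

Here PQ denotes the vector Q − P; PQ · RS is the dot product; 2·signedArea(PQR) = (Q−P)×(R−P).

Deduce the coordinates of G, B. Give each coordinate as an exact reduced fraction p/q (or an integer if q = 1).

B = (-937/909, 277/303)
G = (-331/303, 479/101)

1. G_x = -331/303  [GC · DF = 18016/303 ∩ 2·signedArea(GAC) = -2432/101]
2. G_y = 479/101  [GC · DF = 18016/303 ∩ 2·signedArea(GAC) = -2432/101]
   → G = (-331/303, 479/101)
3. B_x = -937/909  [BF · AG = 147424/2727 ∩ BG · EA = 19072/303]
4. B_y = 277/303  [BF · AG = 147424/2727 ∩ BG · EA = 19072/303]
   → B = (-937/909, 277/303)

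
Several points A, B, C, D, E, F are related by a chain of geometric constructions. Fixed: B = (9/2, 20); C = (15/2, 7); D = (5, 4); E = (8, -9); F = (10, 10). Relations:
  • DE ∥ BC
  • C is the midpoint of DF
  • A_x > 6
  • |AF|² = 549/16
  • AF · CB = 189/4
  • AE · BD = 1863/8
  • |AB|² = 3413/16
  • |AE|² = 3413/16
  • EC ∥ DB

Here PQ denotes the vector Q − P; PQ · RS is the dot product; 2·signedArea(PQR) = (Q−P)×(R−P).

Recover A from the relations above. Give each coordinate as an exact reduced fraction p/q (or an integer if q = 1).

1. A_x = 25/4  [AF · CB = 189/4 ∩ AE · BD = 1863/8]
2. A_y = 11/2  [AF · CB = 189/4 ∩ AE · BD = 1863/8]
   → A = (25/4, 11/2)

A = (25/4, 11/2)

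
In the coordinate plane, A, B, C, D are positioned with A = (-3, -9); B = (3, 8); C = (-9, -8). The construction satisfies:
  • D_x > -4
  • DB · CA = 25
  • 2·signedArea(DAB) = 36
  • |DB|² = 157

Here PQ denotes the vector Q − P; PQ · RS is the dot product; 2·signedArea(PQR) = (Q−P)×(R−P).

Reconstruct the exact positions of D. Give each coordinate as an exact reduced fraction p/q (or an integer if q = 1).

1. D_x = -3  [2·signedArea(DAB) = 36 ∩ DB · CA = 25]
2. D_y = -3  [2·signedArea(DAB) = 36 ∩ DB · CA = 25]
   → D = (-3, -3)

D = (-3, -3)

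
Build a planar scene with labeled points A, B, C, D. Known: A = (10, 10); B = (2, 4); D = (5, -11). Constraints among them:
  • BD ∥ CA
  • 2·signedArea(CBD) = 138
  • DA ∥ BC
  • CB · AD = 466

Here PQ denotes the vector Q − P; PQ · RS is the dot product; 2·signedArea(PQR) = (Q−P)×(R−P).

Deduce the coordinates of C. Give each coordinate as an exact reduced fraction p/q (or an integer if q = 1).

C = (7, 25)

1. C_x = 7  [BD ∥ CA ∩ DA ∥ BC]
2. C_y = 25  [BD ∥ CA ∩ DA ∥ BC]
   → C = (7, 25)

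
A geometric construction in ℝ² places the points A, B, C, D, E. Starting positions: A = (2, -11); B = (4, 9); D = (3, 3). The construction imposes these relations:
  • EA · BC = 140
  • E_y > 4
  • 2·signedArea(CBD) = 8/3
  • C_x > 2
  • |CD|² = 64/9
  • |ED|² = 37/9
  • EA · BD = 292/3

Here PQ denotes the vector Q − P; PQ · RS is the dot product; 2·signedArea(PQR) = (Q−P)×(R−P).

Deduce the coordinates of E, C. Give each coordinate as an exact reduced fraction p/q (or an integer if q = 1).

C = (3, 1/3)
E = (10/3, 5)

1. E_x = 10/3  [line 1·x + 6·y + -100/3 = 0 ∩ |ED|² = 37/9]
2. E_y = 5  [line 1·x + 6·y + -100/3 = 0 ∩ |ED|² = 37/9]
   → E = (10/3, 5)
3. C_x = 3  [2·signedArea(CBD) = 8/3 ∩ EA · BC = 140]
4. C_y = 1/3  [2·signedArea(CBD) = 8/3 ∩ EA · BC = 140]
   → C = (3, 1/3)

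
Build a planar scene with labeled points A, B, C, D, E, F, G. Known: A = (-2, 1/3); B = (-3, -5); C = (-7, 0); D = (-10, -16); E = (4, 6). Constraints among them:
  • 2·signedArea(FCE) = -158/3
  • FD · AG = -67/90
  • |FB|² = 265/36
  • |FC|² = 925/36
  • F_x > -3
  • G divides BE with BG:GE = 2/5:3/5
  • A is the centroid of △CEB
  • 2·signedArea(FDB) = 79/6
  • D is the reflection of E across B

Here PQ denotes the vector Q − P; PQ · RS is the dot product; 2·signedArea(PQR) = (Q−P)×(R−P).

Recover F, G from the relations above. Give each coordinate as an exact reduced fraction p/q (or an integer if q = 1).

1. F_x = -5/2  [2·signedArea(FDB) = 79/6 ∩ 2·signedArea(FCE) = -158/3]
2. F_y = -7/3  [2·signedArea(FDB) = 79/6 ∩ 2·signedArea(FCE) = -158/3]
   → F = (-5/2, -7/3)
3. G_x = -1/5  [G divides BE with BG:GE = 2/5:3/5]
4. G_y = -3/5  [G divides BE with BG:GE = 2/5:3/5]
   → G = (-1/5, -3/5)

F = (-5/2, -7/3)
G = (-1/5, -3/5)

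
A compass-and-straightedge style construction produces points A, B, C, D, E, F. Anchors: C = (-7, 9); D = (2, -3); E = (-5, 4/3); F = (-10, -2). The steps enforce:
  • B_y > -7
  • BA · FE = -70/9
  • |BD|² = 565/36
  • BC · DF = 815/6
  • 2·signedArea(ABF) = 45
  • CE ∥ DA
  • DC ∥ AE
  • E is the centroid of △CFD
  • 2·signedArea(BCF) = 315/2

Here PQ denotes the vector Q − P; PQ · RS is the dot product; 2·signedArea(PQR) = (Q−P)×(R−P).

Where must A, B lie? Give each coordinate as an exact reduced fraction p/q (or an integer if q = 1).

A = (4, -32/3)
B = (3, -41/6)

1. A_x = 4  [DC ∥ AE ∩ CE ∥ DA]
2. A_y = -32/3  [DC ∥ AE ∩ CE ∥ DA]
   → A = (4, -32/3)
3. B_x = 3  [BC · DF = 815/6 ∩ BA · FE = -70/9]
4. B_y = -41/6  [BC · DF = 815/6 ∩ BA · FE = -70/9]
   → B = (3, -41/6)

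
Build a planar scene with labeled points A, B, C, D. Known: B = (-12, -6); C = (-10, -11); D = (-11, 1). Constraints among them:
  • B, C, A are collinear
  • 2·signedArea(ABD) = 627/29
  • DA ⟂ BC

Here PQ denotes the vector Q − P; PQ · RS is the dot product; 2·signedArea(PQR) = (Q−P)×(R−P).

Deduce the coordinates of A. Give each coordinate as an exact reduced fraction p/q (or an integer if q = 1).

A = (-414/29, -9/29)

1. A_x = -414/29  [B, C, A are collinear ∩ DA ⟂ BC]
2. A_y = -9/29  [B, C, A are collinear ∩ DA ⟂ BC]
   → A = (-414/29, -9/29)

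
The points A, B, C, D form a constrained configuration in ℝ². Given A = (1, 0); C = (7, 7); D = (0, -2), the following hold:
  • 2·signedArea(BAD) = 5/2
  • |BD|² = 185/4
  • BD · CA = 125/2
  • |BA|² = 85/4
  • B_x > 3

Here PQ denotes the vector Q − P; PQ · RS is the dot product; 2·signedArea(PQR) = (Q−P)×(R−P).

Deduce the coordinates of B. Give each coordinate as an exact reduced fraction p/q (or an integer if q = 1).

1. B_x = 4  [BD · CA = 125/2 ∩ 2·signedArea(BAD) = 5/2]
2. B_y = 7/2  [BD · CA = 125/2 ∩ 2·signedArea(BAD) = 5/2]
   → B = (4, 7/2)

B = (4, 7/2)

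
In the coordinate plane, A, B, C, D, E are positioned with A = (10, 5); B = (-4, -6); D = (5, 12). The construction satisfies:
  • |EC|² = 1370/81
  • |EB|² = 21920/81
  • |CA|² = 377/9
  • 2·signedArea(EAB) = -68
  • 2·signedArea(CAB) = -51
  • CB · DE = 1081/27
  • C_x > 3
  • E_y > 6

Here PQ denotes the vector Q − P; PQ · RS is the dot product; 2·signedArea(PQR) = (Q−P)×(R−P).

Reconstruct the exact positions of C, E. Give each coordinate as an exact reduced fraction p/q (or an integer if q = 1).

C = (11/3, 11/3)
E = (56/9, 62/9)

1. E_x = 56/9  [line 11·x + -14·y + 28 = 0 ∩ |EB|² = 21920/81]
2. E_y = 62/9  [line 11·x + -14·y + 28 = 0 ∩ |EB|² = 21920/81]
   → E = (56/9, 62/9)
3. C_x = 11/3  [2·signedArea(CAB) = -51 ∩ CB · DE = 1081/27]
4. C_y = 11/3  [2·signedArea(CAB) = -51 ∩ CB · DE = 1081/27]
   → C = (11/3, 11/3)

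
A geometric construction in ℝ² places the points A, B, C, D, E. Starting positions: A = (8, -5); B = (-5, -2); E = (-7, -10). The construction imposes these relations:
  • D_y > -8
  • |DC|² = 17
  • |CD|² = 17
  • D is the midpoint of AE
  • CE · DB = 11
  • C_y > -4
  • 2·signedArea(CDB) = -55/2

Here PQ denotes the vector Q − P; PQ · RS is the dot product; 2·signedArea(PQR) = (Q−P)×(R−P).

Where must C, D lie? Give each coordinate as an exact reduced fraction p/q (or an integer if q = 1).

C = (3/2, -7/2)
D = (1/2, -15/2)

1. D_x = 1/2  [D is the midpoint of AE]
2. D_y = -15/2  [D is the midpoint of AE]
   → D = (1/2, -15/2)
3. C_x = 3/2  [2·signedArea(CDB) = -55/2 ∩ CE · DB = 11]
4. C_y = -7/2  [2·signedArea(CDB) = -55/2 ∩ CE · DB = 11]
   → C = (3/2, -7/2)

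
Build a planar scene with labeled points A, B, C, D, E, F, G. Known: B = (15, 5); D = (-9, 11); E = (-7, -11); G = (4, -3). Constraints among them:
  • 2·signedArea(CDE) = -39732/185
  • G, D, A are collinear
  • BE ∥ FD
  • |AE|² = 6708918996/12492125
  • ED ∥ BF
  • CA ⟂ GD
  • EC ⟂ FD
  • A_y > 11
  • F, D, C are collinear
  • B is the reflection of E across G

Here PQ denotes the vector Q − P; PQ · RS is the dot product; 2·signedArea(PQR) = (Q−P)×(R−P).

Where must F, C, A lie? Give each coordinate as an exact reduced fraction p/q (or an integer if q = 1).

1. F_x = 13  [BE ∥ FD ∩ ED ∥ BF]
2. F_y = 27  [BE ∥ FD ∩ ED ∥ BF]
   → F = (13, 27)
3. C_x = -3359/185  [F, D, C are collinear ∩ EC ⟂ FD]
4. C_y = 803/185  [F, D, C are collinear ∩ EC ⟂ FD]
   → C = (-3359/185, 803/185)
5. A_x = -669787/67525  [G, D, A are collinear ∩ CA ⟂ GD]
6. A_y = 809611/67525  [G, D, A are collinear ∩ CA ⟂ GD]
   → A = (-669787/67525, 809611/67525)

A = (-669787/67525, 809611/67525)
C = (-3359/185, 803/185)
F = (13, 27)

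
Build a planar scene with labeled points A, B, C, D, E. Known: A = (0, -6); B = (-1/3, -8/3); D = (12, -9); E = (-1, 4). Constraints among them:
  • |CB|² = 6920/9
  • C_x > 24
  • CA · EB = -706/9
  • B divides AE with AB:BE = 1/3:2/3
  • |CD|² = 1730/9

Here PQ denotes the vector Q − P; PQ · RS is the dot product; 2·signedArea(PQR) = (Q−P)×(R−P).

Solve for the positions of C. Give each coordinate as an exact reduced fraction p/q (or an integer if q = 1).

1. C_x = 73/3  [line -2/3·x + 20/3·y + 1066/9 = 0 ∩ |CD|² = 1730/9]
2. C_y = -46/3  [line -2/3·x + 20/3·y + 1066/9 = 0 ∩ |CD|² = 1730/9]
   → C = (73/3, -46/3)

C = (73/3, -46/3)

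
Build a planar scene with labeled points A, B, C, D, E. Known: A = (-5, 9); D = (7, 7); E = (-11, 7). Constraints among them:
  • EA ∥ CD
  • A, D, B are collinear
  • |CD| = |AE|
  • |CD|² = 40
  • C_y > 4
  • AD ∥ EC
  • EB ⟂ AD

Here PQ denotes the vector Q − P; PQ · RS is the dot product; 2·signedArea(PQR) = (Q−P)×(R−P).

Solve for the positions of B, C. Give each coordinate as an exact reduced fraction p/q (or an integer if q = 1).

B = (-389/37, 367/37)
C = (1, 5)

1. B_x = -389/37  [A, D, B are collinear ∩ EB ⟂ AD]
2. B_y = 367/37  [A, D, B are collinear ∩ EB ⟂ AD]
   → B = (-389/37, 367/37)
3. C_x = 1  [EA ∥ CD ∩ AD ∥ EC]
4. C_y = 5  [EA ∥ CD ∩ AD ∥ EC]
   → C = (1, 5)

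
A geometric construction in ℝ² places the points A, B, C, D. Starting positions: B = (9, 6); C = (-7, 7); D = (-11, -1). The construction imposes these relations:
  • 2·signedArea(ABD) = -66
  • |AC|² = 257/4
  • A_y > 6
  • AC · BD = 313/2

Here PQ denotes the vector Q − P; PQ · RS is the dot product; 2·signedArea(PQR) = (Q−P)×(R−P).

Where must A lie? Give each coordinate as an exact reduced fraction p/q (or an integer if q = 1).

1. A_x = 1  [AC · BD = 313/2 ∩ 2·signedArea(ABD) = -66]
2. A_y = 13/2  [AC · BD = 313/2 ∩ 2·signedArea(ABD) = -66]
   → A = (1, 13/2)

A = (1, 13/2)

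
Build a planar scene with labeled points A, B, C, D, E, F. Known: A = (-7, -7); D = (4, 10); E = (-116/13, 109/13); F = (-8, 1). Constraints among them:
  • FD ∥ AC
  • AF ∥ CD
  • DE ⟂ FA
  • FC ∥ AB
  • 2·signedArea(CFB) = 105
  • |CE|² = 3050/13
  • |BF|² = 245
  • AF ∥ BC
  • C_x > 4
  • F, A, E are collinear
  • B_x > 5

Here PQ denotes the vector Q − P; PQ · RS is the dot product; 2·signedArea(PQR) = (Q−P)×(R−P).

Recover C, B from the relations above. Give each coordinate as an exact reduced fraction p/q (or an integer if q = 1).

B = (6, -6)
C = (5, 2)

1. C_x = 5  [AF ∥ CD ∩ FD ∥ AC]
2. C_y = 2  [AF ∥ CD ∩ FD ∥ AC]
   → C = (5, 2)
3. B_x = 6  [AF ∥ BC ∩ FC ∥ AB]
4. B_y = -6  [AF ∥ BC ∩ FC ∥ AB]
   → B = (6, -6)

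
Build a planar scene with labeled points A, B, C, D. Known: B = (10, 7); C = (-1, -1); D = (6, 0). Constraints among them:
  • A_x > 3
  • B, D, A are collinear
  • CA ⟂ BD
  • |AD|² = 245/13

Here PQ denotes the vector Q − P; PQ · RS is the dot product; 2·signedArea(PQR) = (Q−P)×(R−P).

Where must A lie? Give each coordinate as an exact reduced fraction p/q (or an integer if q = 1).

A = (50/13, -49/13)

1. A_x = 50/13  [B, D, A are collinear ∩ CA ⟂ BD]
2. A_y = -49/13  [B, D, A are collinear ∩ CA ⟂ BD]
   → A = (50/13, -49/13)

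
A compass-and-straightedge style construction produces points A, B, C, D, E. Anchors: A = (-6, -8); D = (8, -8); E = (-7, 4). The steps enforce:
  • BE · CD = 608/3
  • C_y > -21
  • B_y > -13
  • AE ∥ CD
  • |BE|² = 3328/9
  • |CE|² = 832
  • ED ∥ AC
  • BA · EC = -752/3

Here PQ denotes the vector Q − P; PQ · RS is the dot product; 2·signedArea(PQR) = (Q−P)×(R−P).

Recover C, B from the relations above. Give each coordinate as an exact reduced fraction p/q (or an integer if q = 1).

1. C_x = 9  [AE ∥ CD ∩ ED ∥ AC]
2. C_y = -20  [AE ∥ CD ∩ ED ∥ AC]
   → C = (9, -20)
3. B_x = 11/3  [BE · CD = 608/3 ∩ BA · EC = -752/3]
4. B_y = -12  [BE · CD = 608/3 ∩ BA · EC = -752/3]
   → B = (11/3, -12)

B = (11/3, -12)
C = (9, -20)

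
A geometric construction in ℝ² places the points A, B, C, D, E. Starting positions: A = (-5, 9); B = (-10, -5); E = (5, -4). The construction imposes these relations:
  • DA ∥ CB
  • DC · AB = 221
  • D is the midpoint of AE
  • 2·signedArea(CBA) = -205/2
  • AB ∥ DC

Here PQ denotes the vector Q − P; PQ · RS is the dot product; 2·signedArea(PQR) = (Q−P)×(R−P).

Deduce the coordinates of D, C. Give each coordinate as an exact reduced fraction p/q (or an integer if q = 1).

1. D_x = 0  [D is the midpoint of AE]
2. D_y = 5/2  [D is the midpoint of AE]
   → D = (0, 5/2)
3. C_x = -5  [DA ∥ CB ∩ AB ∥ DC]
4. C_y = -23/2  [DA ∥ CB ∩ AB ∥ DC]
   → C = (-5, -23/2)

C = (-5, -23/2)
D = (0, 5/2)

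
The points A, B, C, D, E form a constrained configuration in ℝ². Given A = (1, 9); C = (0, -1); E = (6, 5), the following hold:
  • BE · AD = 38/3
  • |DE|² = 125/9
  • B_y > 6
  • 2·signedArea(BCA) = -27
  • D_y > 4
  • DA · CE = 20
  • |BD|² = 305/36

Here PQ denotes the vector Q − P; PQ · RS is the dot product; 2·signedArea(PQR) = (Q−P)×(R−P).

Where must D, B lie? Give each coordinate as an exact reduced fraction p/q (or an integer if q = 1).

B = (7/2, 7)
D = (7/3, 13/3)

1. D_x = 7/3  [line -6·x + -6·y + 40 = 0 ∩ |DE|² = 125/9]
2. D_y = 13/3  [line -6·x + -6·y + 40 = 0 ∩ |DE|² = 125/9]
   → D = (7/3, 13/3)
3. B_x = 7/2  [2·signedArea(BCA) = -27 ∩ BE · AD = 38/3]
4. B_y = 7  [2·signedArea(BCA) = -27 ∩ BE · AD = 38/3]
   → B = (7/2, 7)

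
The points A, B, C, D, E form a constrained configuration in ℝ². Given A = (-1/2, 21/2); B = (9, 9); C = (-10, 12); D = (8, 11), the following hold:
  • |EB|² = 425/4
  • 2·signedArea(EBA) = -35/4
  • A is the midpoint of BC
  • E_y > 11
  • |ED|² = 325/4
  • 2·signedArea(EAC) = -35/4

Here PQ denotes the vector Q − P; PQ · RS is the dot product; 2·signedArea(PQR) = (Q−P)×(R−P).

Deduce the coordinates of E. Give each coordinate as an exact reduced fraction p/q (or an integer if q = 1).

E = (-1, 23/2)

1. E_x = -1  [line -3/2·x + -19/2·y + 431/4 = 0 ∩ |ED|² = 325/4]
2. E_y = 23/2  [line -3/2·x + -19/2·y + 431/4 = 0 ∩ |ED|² = 325/4]
   → E = (-1, 23/2)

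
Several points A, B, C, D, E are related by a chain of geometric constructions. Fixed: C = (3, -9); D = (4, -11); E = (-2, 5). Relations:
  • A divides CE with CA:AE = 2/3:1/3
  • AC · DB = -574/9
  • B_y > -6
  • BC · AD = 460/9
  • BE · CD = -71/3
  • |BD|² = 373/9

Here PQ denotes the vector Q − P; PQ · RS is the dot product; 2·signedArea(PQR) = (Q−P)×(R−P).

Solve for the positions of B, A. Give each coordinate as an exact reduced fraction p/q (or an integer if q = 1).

1. A_x = -1/3  [A divides CE with CA:AE = 2/3:1/3]
2. A_y = 1/3  [A divides CE with CA:AE = 2/3:1/3]
   → A = (-1/3, 1/3)
3. B_x = 5/3  [BC · AD = 460/9 ∩ AC · DB = -574/9]
4. B_y = -5  [BC · AD = 460/9 ∩ AC · DB = -574/9]
   → B = (5/3, -5)

A = (-1/3, 1/3)
B = (5/3, -5)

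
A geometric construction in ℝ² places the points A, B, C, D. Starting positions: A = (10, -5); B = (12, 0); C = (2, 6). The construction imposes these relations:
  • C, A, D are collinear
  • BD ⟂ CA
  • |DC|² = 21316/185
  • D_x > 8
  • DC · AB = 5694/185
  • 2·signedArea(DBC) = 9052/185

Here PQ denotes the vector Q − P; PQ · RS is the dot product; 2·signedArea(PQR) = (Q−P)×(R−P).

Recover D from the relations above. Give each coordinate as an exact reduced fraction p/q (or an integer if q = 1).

1. D_x = 1538/185  [C, A, D are collinear ∩ BD ⟂ CA]
2. D_y = -496/185  [C, A, D are collinear ∩ BD ⟂ CA]
   → D = (1538/185, -496/185)

D = (1538/185, -496/185)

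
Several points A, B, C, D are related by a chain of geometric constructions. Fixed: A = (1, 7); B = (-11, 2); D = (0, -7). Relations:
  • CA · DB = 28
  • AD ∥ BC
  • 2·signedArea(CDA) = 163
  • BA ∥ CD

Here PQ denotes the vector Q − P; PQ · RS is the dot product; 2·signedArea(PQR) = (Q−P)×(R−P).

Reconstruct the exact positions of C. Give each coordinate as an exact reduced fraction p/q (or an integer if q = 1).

1. C_x = -12  [BA ∥ CD ∩ AD ∥ BC]
2. C_y = -12  [BA ∥ CD ∩ AD ∥ BC]
   → C = (-12, -12)

C = (-12, -12)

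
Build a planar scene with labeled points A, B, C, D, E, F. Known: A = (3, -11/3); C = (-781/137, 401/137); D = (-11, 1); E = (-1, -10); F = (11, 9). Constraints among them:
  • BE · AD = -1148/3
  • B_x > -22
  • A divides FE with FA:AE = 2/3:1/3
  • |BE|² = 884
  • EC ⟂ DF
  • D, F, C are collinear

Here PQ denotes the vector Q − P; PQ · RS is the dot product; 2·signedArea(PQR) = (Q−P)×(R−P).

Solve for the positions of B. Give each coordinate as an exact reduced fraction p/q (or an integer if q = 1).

B = (-21, 12)

1. B_x = -21  [line 14·x + -14/3·y + 350 = 0 ∩ |BE|² = 884]
2. B_y = 12  [line 14·x + -14/3·y + 350 = 0 ∩ |BE|² = 884]
   → B = (-21, 12)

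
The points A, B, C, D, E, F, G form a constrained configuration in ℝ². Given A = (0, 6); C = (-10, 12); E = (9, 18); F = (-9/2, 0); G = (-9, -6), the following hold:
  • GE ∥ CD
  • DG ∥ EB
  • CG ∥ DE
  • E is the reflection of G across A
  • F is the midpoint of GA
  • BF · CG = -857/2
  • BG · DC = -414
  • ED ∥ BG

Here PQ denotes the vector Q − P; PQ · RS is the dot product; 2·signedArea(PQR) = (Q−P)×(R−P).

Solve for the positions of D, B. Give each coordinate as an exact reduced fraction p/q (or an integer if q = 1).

B = (-8, -24)
D = (8, 36)

1. D_x = 8  [CG ∥ DE ∩ GE ∥ CD]
2. D_y = 36  [CG ∥ DE ∩ GE ∥ CD]
   → D = (8, 36)
3. B_x = -8  [ED ∥ BG ∩ DG ∥ EB]
4. B_y = -24  [ED ∥ BG ∩ DG ∥ EB]
   → B = (-8, -24)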